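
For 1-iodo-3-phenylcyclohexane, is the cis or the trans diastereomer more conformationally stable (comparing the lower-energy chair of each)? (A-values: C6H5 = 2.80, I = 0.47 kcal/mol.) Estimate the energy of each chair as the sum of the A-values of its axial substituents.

cis

At 1,3 positions (parity same): cis → (e,e or a,a); trans → (a,e or e,a).
Best chair for cis: E = 0.00 kcal/mol; best chair for trans: E = 0.47 kcal/mol.
The cis isomer is lower by 0.47 kcal/mol.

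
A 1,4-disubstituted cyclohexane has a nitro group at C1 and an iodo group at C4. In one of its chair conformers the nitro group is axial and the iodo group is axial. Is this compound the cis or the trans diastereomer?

C1 and C4 have opposite parity, so their axial bonds point in opposite directions.
With opposite-parity carbons, two substituents on the same face are one axial and one equatorial; opposite faces give both axial or both equatorial.
Here the groups are axial/axial → opposite face → trans.

trans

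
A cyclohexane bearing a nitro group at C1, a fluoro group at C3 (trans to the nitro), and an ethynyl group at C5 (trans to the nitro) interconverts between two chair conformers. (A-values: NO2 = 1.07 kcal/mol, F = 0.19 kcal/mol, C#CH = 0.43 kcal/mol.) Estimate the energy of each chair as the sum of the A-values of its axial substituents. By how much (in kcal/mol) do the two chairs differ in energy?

0.45 kcal/mol

Chair I (nitro axial, fluoro equatorial, ethynyl equatorial): E = 1.07 kcal/mol.
Chair II (nitro equatorial, fluoro axial, ethynyl axial): E = 0.62 kcal/mol.
ΔE = 1.07 − 0.62 = 0.45 kcal/mol; chair II is more stable.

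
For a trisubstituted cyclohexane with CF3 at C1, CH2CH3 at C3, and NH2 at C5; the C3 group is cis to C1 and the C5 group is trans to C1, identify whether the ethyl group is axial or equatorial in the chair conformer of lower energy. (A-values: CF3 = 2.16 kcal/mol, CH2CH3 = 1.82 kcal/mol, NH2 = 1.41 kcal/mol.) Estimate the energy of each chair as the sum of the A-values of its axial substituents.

Chair I (trifluoromethyl axial, ethyl axial, amino equatorial): E = 3.98 kcal/mol.
Chair II (trifluoromethyl equatorial, ethyl equatorial, amino axial): E = 1.41 kcal/mol.
Chair II is the more stable (lower-energy) conformer, and in that chair the ethyl group is equatorial.

equatorial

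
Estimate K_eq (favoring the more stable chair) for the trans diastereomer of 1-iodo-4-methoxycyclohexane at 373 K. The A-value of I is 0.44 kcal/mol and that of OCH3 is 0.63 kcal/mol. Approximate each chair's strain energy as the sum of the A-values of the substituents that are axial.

C1 and C4 have opposite parity, so for the trans isomer the two substituents are e,e in one chair and a,a in the other.
Chair I (iodo axial, methoxy axial): E = 1.07 kcal/mol; chair II (iodo equatorial, methoxy equatorial): E = 0.00 kcal/mol.
ΔG = 1.07 kcal/mol between the two chairs.
K = exp(ΔG/RT) with R = 1.987×10⁻³ kcal mol⁻¹ K⁻¹ and T = 373 K gives K ≈ 4.24.

K ≈ 4.24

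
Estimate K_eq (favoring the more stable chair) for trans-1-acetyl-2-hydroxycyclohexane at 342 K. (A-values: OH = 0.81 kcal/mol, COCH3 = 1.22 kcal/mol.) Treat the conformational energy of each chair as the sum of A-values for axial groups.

K ≈ 19.8

C1 and C2 have opposite parity, so for the trans isomer the two substituents are e,e in one chair and a,a in the other.
Chair I (hydroxyl axial, acetyl axial): E = 2.03 kcal/mol; chair II (hydroxyl equatorial, acetyl equatorial): E = 0.00 kcal/mol.
ΔG = 2.03 kcal/mol between the two chairs.
K = exp(ΔG/RT) with R = 1.987×10⁻³ kcal mol⁻¹ K⁻¹ and T = 342 K gives K ≈ 19.8.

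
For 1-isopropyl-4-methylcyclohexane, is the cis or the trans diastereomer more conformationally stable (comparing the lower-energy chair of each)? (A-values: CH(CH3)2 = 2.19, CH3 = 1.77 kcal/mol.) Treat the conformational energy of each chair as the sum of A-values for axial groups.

trans

At 1,4 positions (parity opposite): cis → (a,e or e,a); trans → (e,e or a,a).
Best chair for cis: E = 1.77 kcal/mol; best chair for trans: E = 0.00 kcal/mol.
The trans isomer is lower by 1.77 kcal/mol.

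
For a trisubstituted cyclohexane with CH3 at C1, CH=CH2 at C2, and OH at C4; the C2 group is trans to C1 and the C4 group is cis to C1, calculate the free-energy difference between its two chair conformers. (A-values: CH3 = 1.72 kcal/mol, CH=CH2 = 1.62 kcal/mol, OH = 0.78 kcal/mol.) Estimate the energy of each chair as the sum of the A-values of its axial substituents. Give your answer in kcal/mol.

Chair I (methyl axial, vinyl axial, hydroxyl equatorial): E = 3.34 kcal/mol.
Chair II (methyl equatorial, vinyl equatorial, hydroxyl axial): E = 0.78 kcal/mol.
ΔE = 3.34 − 0.78 = 2.56 kcal/mol; chair II is more stable.

2.56 kcal/mol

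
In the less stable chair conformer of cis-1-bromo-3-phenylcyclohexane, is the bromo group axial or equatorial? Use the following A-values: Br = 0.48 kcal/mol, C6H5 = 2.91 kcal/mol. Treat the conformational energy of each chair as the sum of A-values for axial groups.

axial

C1 and C3 have the same parity, so for the cis isomer the two substituents are e,e in one chair and a,a in the other.
Chair I (bromo axial, phenyl axial): E = 3.39 kcal/mol.
Chair II (bromo equatorial, phenyl equatorial): E = 0.00 kcal/mol.
Chair I is the less stable (higher-energy) conformer, and in that chair the bromo group is axial.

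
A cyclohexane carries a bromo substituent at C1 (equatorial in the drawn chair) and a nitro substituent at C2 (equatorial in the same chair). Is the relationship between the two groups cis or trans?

C1 and C2 have opposite parity, so their axial bonds point in opposite directions.
With opposite-parity carbons, two substituents on the same face are one axial and one equatorial; opposite faces give both axial or both equatorial.
Here the groups are equatorial/equatorial → opposite face → trans.

trans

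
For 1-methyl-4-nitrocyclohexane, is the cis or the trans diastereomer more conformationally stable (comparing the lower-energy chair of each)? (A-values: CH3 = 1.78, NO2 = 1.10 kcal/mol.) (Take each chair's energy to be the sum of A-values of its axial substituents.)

trans

At 1,4 positions (parity opposite): cis → (a,e or e,a); trans → (e,e or a,a).
Best chair for cis: E = 1.10 kcal/mol; best chair for trans: E = 0.00 kcal/mol.
The trans isomer is lower by 1.10 kcal/mol.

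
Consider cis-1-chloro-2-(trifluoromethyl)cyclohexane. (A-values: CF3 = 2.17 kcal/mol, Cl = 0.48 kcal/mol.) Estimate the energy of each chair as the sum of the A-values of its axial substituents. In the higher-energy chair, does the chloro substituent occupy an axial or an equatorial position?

C1 and C2 have opposite parity, so for the cis isomer the two substituents are one axial and one equatorial in each chair.
Chair I (trifluoromethyl axial, chloro equatorial): E = 2.17 kcal/mol.
Chair II (trifluoromethyl equatorial, chloro axial): E = 0.48 kcal/mol.
Chair I is the less stable (higher-energy) conformer, and in that chair the chloro group is equatorial.

equatorial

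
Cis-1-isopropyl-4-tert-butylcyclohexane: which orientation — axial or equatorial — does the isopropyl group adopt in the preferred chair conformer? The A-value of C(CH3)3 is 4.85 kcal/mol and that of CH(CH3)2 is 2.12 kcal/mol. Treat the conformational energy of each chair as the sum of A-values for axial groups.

C1 and C4 have opposite parity, so for the cis isomer the two substituents are one axial and one equatorial in each chair.
Chair I (tert-butyl axial, isopropyl equatorial): E = 4.85 kcal/mol.
Chair II (tert-butyl equatorial, isopropyl axial): E = 2.12 kcal/mol.
Chair II is the more stable (lower-energy) conformer, and in that chair the isopropyl group is axial.

axial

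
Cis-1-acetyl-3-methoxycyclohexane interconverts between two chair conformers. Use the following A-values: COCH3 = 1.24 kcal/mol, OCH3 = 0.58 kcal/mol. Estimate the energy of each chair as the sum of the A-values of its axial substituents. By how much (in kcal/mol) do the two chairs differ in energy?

C1 and C3 have the same parity, so for the cis isomer the two substituents are e,e in one chair and a,a in the other.
Chair I (acetyl axial, methoxy axial): E = 1.82 kcal/mol.
Chair II (acetyl equatorial, methoxy equatorial): E = 0.00 kcal/mol.
ΔE = 1.82 − 0.00 = 1.82 kcal/mol; chair II is more stable.

1.82 kcal/mol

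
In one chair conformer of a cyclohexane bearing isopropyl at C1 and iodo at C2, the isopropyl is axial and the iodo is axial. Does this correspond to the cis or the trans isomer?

trans

C1 and C2 have opposite parity, so their axial bonds point in opposite directions.
With opposite-parity carbons, two substituents on the same face are one axial and one equatorial; opposite faces give both axial or both equatorial.
Here the groups are axial/axial → opposite face → trans.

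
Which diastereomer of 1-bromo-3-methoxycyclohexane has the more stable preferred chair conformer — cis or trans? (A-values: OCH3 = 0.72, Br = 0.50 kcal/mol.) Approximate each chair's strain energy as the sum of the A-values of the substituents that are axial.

At 1,3 positions (parity same): cis → (e,e or a,a); trans → (a,e or e,a).
Best chair for cis: E = 0.00 kcal/mol; best chair for trans: E = 0.50 kcal/mol.
The cis isomer is lower by 0.50 kcal/mol.

cis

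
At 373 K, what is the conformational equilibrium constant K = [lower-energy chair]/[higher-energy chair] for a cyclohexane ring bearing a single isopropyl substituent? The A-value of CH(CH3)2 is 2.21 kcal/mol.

K ≈ 19.7

One chair has the isopropyl group axial (E = 2.21 kcal/mol) and the other has it equatorial (E = 0).
ΔG = 2.21 kcal/mol between the two chairs.
K = exp(ΔG/RT) with R = 1.987×10⁻³ kcal mol⁻¹ K⁻¹ and T = 373 K gives K ≈ 19.7.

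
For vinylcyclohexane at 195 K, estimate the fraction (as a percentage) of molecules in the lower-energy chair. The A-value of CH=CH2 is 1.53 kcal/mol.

98.1%

One chair has the vinyl group axial (E = 1.53 kcal/mol) and the other has it equatorial (E = 0).
ΔG = 1.53 kcal/mol between the two chairs.
K = exp(ΔG/RT) with R = 1.987×10⁻³ kcal mol⁻¹ K⁻¹ and T = 195 K gives K ≈ 51.9.
Fraction in the lower-energy chair = K/(K+1) = 98.1%.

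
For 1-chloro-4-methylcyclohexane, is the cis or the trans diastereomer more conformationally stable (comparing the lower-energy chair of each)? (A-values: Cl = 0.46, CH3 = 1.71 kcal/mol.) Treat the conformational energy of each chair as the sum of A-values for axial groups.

At 1,4 positions (parity opposite): cis → (a,e or e,a); trans → (e,e or a,a).
Best chair for cis: E = 0.46 kcal/mol; best chair for trans: E = 0.00 kcal/mol.
The trans isomer is lower by 0.46 kcal/mol.

trans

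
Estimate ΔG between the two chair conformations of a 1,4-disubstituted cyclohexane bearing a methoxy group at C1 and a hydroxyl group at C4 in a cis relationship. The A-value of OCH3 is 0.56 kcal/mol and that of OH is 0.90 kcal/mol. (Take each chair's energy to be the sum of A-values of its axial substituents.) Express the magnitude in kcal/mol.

C1 and C4 have opposite parity, so for the cis isomer the two substituents are one axial and one equatorial in each chair.
Chair I (methoxy axial, hydroxyl equatorial): E = 0.56 kcal/mol.
Chair II (methoxy equatorial, hydroxyl axial): E = 0.90 kcal/mol.
ΔE = 0.90 − 0.56 = 0.34 kcal/mol; chair I is more stable.

0.34 kcal/mol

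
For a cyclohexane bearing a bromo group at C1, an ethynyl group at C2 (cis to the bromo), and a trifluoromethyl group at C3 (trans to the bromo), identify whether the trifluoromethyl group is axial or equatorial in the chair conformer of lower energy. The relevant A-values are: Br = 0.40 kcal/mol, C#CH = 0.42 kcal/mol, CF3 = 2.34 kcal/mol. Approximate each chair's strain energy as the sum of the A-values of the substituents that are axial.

Chair I (bromo axial, ethynyl equatorial, trifluoromethyl equatorial): E = 0.40 kcal/mol.
Chair II (bromo equatorial, ethynyl axial, trifluoromethyl axial): E = 2.76 kcal/mol.
Chair I is the more stable (lower-energy) conformer, and in that chair the trifluoromethyl group is equatorial.

equatorial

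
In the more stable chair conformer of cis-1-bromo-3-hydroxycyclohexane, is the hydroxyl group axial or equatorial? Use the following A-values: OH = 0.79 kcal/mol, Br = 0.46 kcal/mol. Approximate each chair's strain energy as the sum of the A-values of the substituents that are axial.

C1 and C3 have the same parity, so for the cis isomer the two substituents are e,e in one chair and a,a in the other.
Chair I (hydroxyl axial, bromo axial): E = 1.25 kcal/mol.
Chair II (hydroxyl equatorial, bromo equatorial): E = 0.00 kcal/mol.
Chair II is the more stable (lower-energy) conformer, and in that chair the hydroxyl group is equatorial.

equatorial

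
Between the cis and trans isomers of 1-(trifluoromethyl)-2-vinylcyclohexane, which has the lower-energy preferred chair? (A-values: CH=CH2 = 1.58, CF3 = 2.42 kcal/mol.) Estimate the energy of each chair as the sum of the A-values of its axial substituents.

At 1,2 positions (parity opposite): cis → (a,e or e,a); trans → (e,e or a,a).
Best chair for cis: E = 1.58 kcal/mol; best chair for trans: E = 0.00 kcal/mol.
The trans isomer is lower by 1.58 kcal/mol.

trans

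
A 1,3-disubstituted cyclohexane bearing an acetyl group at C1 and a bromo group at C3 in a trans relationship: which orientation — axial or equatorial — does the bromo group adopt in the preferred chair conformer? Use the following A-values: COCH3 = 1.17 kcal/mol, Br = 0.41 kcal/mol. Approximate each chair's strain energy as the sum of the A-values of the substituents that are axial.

axial

C1 and C3 have the same parity, so for the trans isomer the two substituents are one axial and one equatorial in each chair.
Chair I (acetyl axial, bromo equatorial): E = 1.17 kcal/mol.
Chair II (acetyl equatorial, bromo axial): E = 0.41 kcal/mol.
Chair II is the more stable (lower-energy) conformer, and in that chair the bromo group is axial.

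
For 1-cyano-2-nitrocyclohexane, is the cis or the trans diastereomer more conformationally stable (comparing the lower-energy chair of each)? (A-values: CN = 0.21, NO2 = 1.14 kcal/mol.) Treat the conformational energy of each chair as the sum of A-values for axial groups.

At 1,2 positions (parity opposite): cis → (a,e or e,a); trans → (e,e or a,a).
Best chair for cis: E = 0.21 kcal/mol; best chair for trans: E = 0.00 kcal/mol.
The trans isomer is lower by 0.21 kcal/mol.

trans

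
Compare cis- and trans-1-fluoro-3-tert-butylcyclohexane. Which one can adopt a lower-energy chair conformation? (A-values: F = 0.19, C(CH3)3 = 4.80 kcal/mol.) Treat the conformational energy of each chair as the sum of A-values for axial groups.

At 1,3 positions (parity same): cis → (e,e or a,a); trans → (a,e or e,a).
Best chair for cis: E = 0.00 kcal/mol; best chair for trans: E = 0.19 kcal/mol.
The cis isomer is lower by 0.19 kcal/mol.

cis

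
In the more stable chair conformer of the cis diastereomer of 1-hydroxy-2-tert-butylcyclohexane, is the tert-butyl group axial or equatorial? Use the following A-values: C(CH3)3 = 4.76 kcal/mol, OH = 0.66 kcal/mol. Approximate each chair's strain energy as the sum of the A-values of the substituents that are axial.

equatorial

C1 and C2 have opposite parity, so for the cis isomer the two substituents are one axial and one equatorial in each chair.
Chair I (tert-butyl axial, hydroxyl equatorial): E = 4.76 kcal/mol.
Chair II (tert-butyl equatorial, hydroxyl axial): E = 0.66 kcal/mol.
Chair II is the more stable (lower-energy) conformer, and in that chair the tert-butyl group is equatorial.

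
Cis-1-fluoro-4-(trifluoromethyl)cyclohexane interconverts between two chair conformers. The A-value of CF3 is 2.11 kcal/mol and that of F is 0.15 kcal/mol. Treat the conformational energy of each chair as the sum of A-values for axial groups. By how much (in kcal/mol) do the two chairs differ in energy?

1.96 kcal/mol

C1 and C4 have opposite parity, so for the cis isomer the two substituents are one axial and one equatorial in each chair.
Chair I (trifluoromethyl axial, fluoro equatorial): E = 2.11 kcal/mol.
Chair II (trifluoromethyl equatorial, fluoro axial): E = 0.15 kcal/mol.
ΔE = 2.11 − 0.15 = 1.96 kcal/mol; chair II is more stable.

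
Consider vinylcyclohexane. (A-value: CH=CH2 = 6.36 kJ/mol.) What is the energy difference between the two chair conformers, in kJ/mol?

A monosubstituted cyclohexane has one chair with the vinyl group axial (E = A = 6.36 kJ/mol) and one with it equatorial (E = 0).
ΔE = 6.36 − 0 = 6.36 kJ/mol.

6.36 kJ/mol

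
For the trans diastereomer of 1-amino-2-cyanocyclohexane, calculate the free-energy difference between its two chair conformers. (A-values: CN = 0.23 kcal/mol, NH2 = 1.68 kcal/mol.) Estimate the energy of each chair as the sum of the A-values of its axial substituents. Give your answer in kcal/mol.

1.91 kcal/mol

C1 and C2 have opposite parity, so for the trans isomer the two substituents are e,e in one chair and a,a in the other.
Chair I (cyano axial, amino axial): E = 1.91 kcal/mol.
Chair II (cyano equatorial, amino equatorial): E = 0.00 kcal/mol.
ΔE = 1.91 − 0.00 = 1.91 kcal/mol; chair II is more stable.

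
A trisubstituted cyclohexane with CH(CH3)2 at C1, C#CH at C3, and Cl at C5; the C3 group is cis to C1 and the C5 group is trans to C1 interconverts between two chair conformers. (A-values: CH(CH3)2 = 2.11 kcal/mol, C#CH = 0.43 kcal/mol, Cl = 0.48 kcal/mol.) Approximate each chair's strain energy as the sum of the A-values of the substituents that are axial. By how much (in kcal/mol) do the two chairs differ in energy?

2.06 kcal/mol

Chair I (isopropyl axial, ethynyl axial, chloro equatorial): E = 2.54 kcal/mol.
Chair II (isopropyl equatorial, ethynyl equatorial, chloro axial): E = 0.48 kcal/mol.
ΔE = 2.54 − 0.48 = 2.06 kcal/mol; chair II is more stable.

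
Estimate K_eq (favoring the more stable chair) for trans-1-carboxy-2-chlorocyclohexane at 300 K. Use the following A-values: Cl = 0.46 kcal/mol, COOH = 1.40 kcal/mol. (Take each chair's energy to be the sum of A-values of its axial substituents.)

C1 and C2 have opposite parity, so for the trans isomer the two substituents are e,e in one chair and a,a in the other.
Chair I (chloro axial, carboxyl axial): E = 1.86 kcal/mol; chair II (chloro equatorial, carboxyl equatorial): E = 0.00 kcal/mol.
ΔG = 1.86 kcal/mol between the two chairs.
K = exp(ΔG/RT) with R = 1.987×10⁻³ kcal mol⁻¹ K⁻¹ and T = 300 K gives K ≈ 22.7.

K ≈ 22.7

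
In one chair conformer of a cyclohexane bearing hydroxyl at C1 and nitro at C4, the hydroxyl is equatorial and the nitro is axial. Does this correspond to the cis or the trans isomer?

cis

C1 and C4 have opposite parity, so their axial bonds point in opposite directions.
With opposite-parity carbons, two substituents on the same face are one axial and one equatorial; opposite faces give both axial or both equatorial.
Here the groups are equatorial/axial → same face → cis.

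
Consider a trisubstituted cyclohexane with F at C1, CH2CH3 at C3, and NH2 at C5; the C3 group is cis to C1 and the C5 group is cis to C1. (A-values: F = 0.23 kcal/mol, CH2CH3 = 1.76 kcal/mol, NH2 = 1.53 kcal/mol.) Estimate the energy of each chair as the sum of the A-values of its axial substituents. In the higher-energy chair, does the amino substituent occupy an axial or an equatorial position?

Chair I (fluoro axial, ethyl axial, amino axial): E = 3.52 kcal/mol.
Chair II (fluoro equatorial, ethyl equatorial, amino equatorial): E = 0.00 kcal/mol.
Chair I is the less stable (higher-energy) conformer, and in that chair the amino group is axial.

axial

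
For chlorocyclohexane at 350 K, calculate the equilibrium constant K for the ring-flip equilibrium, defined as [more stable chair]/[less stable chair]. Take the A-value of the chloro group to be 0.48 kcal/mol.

K ≈ 1.99

One chair has the chloro group axial (E = 0.48 kcal/mol) and the other has it equatorial (E = 0).
ΔG = 0.48 kcal/mol between the two chairs.
K = exp(ΔG/RT) with R = 1.987×10⁻³ kcal mol⁻¹ K⁻¹ and T = 350 K gives K ≈ 1.99.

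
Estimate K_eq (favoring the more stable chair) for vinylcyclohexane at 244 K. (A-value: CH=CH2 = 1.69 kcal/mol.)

K ≈ 32.6

One chair has the vinyl group axial (E = 1.69 kcal/mol) and the other has it equatorial (E = 0).
ΔG = 1.69 kcal/mol between the two chairs.
K = exp(ΔG/RT) with R = 1.987×10⁻³ kcal mol⁻¹ K⁻¹ and T = 244 K gives K ≈ 32.6.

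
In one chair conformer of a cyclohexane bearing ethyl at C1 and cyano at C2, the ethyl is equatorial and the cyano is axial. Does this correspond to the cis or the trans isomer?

cis

C1 and C2 have opposite parity, so their axial bonds point in opposite directions.
With opposite-parity carbons, two substituents on the same face are one axial and one equatorial; opposite faces give both axial or both equatorial.
Here the groups are equatorial/axial → same face → cis.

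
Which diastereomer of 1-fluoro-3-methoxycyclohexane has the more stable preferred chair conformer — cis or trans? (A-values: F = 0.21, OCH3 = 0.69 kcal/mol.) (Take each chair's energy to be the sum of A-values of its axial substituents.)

At 1,3 positions (parity same): cis → (e,e or a,a); trans → (a,e or e,a).
Best chair for cis: E = 0.00 kcal/mol; best chair for trans: E = 0.21 kcal/mol.
The cis isomer is lower by 0.21 kcal/mol.

cis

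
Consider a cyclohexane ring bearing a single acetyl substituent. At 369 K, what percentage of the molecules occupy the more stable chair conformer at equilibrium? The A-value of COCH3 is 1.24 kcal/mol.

One chair has the acetyl group axial (E = 1.24 kcal/mol) and the other has it equatorial (E = 0).
ΔG = 1.24 kcal/mol between the two chairs.
K = exp(ΔG/RT) with R = 1.987×10⁻³ kcal mol⁻¹ K⁻¹ and T = 369 K gives K ≈ 5.43.
Fraction in the lower-energy chair = K/(K+1) = 84.4%.

84.4%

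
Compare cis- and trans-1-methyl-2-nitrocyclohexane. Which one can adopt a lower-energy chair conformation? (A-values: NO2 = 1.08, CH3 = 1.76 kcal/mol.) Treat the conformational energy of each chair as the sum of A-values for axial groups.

trans

At 1,2 positions (parity opposite): cis → (a,e or e,a); trans → (e,e or a,a).
Best chair for cis: E = 1.08 kcal/mol; best chair for trans: E = 0.00 kcal/mol.
The trans isomer is lower by 1.08 kcal/mol.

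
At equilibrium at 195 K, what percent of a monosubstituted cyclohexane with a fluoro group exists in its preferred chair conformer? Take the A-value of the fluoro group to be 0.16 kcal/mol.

60.2%

One chair has the fluoro group axial (E = 0.16 kcal/mol) and the other has it equatorial (E = 0).
ΔG = 0.16 kcal/mol between the two chairs.
K = exp(ΔG/RT) with R = 1.987×10⁻³ kcal mol⁻¹ K⁻¹ and T = 195 K gives K ≈ 1.51.
Fraction in the lower-energy chair = K/(K+1) = 60.2%.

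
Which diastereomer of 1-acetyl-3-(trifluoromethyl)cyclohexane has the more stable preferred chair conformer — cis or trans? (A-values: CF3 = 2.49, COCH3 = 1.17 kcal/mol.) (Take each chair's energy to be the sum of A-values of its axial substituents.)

cis

At 1,3 positions (parity same): cis → (e,e or a,a); trans → (a,e or e,a).
Best chair for cis: E = 0.00 kcal/mol; best chair for trans: E = 1.17 kcal/mol.
The cis isomer is lower by 1.17 kcal/mol.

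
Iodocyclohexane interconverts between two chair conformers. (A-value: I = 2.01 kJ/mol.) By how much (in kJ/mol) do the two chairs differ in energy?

A monosubstituted cyclohexane has one chair with the iodo group axial (E = A = 2.01 kJ/mol) and one with it equatorial (E = 0).
ΔE = 2.01 − 0 = 2.01 kJ/mol.

2.01 kJ/mol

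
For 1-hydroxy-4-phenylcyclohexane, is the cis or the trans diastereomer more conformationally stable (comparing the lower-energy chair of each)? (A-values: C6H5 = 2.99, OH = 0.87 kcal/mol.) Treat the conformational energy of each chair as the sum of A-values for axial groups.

trans

At 1,4 positions (parity opposite): cis → (a,e or e,a); trans → (e,e or a,a).
Best chair for cis: E = 0.87 kcal/mol; best chair for trans: E = 0.00 kcal/mol.
The trans isomer is lower by 0.87 kcal/mol.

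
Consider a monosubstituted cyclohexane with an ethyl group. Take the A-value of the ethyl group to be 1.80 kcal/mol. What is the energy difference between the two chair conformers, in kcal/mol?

A monosubstituted cyclohexane has one chair with the ethyl group axial (E = A = 1.80 kcal/mol) and one with it equatorial (E = 0).
ΔE = 1.80 − 0 = 1.80 kcal/mol.

1.80 kcal/mol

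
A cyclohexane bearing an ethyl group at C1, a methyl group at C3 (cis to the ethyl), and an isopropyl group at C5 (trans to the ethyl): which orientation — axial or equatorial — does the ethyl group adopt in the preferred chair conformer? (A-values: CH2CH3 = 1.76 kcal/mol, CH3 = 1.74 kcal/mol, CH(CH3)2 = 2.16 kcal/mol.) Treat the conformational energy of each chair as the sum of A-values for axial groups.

Chair I (ethyl axial, methyl axial, isopropyl equatorial): E = 3.50 kcal/mol.
Chair II (ethyl equatorial, methyl equatorial, isopropyl axial): E = 2.16 kcal/mol.
Chair II is the more stable (lower-energy) conformer, and in that chair the ethyl group is equatorial.

equatorial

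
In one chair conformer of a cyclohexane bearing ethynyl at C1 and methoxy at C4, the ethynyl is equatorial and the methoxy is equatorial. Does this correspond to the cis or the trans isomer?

C1 and C4 have opposite parity, so their axial bonds point in opposite directions.
With opposite-parity carbons, two substituents on the same face are one axial and one equatorial; opposite faces give both axial or both equatorial.
Here the groups are equatorial/equatorial → opposite face → trans.

trans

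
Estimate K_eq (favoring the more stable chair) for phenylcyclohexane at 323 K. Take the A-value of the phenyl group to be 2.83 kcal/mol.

K ≈ 82.2

One chair has the phenyl group axial (E = 2.83 kcal/mol) and the other has it equatorial (E = 0).
ΔG = 2.83 kcal/mol between the two chairs.
K = exp(ΔG/RT) with R = 1.987×10⁻³ kcal mol⁻¹ K⁻¹ and T = 323 K gives K ≈ 82.2.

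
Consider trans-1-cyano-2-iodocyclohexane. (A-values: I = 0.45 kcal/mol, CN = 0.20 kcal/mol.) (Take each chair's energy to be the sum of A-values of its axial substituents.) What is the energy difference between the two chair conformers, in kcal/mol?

0.65 kcal/mol

C1 and C2 have opposite parity, so for the trans isomer the two substituents are e,e in one chair and a,a in the other.
Chair I (iodo axial, cyano axial): E = 0.65 kcal/mol.
Chair II (iodo equatorial, cyano equatorial): E = 0.00 kcal/mol.
ΔE = 0.65 − 0.00 = 0.65 kcal/mol; chair II is more stable.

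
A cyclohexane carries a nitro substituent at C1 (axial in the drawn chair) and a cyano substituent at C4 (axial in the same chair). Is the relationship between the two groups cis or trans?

C1 and C4 have opposite parity, so their axial bonds point in opposite directions.
With opposite-parity carbons, two substituents on the same face are one axial and one equatorial; opposite faces give both axial or both equatorial.
Here the groups are axial/axial → opposite face → trans.

trans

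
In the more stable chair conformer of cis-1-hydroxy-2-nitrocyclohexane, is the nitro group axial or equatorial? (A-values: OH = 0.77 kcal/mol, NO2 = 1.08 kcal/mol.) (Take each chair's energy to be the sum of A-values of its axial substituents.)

equatorial

C1 and C2 have opposite parity, so for the cis isomer the two substituents are one axial and one equatorial in each chair.
Chair I (hydroxyl axial, nitro equatorial): E = 0.77 kcal/mol.
Chair II (hydroxyl equatorial, nitro axial): E = 1.08 kcal/mol.
Chair I is the more stable (lower-energy) conformer, and in that chair the nitro group is equatorial.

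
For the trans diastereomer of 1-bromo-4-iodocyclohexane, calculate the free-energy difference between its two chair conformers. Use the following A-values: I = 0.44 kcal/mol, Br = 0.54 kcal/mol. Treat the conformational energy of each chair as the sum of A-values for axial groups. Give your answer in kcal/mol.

C1 and C4 have opposite parity, so for the trans isomer the two substituents are e,e in one chair and a,a in the other.
Chair I (iodo axial, bromo axial): E = 0.98 kcal/mol.
Chair II (iodo equatorial, bromo equatorial): E = 0.00 kcal/mol.
ΔE = 0.98 − 0.00 = 0.98 kcal/mol; chair II is more stable.

0.98 kcal/mol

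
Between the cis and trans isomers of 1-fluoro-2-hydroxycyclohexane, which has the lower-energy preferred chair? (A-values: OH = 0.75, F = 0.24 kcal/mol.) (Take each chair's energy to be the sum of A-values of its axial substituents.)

At 1,2 positions (parity opposite): cis → (a,e or e,a); trans → (e,e or a,a).
Best chair for cis: E = 0.24 kcal/mol; best chair for trans: E = 0.00 kcal/mol.
The trans isomer is lower by 0.24 kcal/mol.

trans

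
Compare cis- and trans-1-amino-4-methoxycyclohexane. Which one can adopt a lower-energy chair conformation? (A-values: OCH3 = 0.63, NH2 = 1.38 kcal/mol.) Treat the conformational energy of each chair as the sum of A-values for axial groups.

At 1,4 positions (parity opposite): cis → (a,e or e,a); trans → (e,e or a,a).
Best chair for cis: E = 0.63 kcal/mol; best chair for trans: E = 0.00 kcal/mol.
The trans isomer is lower by 0.63 kcal/mol.

trans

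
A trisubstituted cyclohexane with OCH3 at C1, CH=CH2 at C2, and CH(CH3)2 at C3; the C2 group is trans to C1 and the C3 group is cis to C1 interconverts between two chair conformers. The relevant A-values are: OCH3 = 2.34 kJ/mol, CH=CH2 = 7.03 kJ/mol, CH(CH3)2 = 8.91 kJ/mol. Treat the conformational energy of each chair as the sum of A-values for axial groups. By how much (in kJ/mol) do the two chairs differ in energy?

18.28 kJ/mol

Chair I (methoxy axial, vinyl axial, isopropyl axial): E = 18.28 kJ/mol.
Chair II (methoxy equatorial, vinyl equatorial, isopropyl equatorial): E = 0.00 kJ/mol.
ΔE = 18.28 − 0.00 = 18.28 kJ/mol; chair II is more stable.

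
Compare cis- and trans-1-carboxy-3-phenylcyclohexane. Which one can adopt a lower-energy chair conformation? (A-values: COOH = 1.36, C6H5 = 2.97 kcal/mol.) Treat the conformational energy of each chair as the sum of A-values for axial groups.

cis

At 1,3 positions (parity same): cis → (e,e or a,a); trans → (a,e or e,a).
Best chair for cis: E = 0.00 kcal/mol; best chair for trans: E = 1.36 kcal/mol.
The cis isomer is lower by 1.36 kcal/mol.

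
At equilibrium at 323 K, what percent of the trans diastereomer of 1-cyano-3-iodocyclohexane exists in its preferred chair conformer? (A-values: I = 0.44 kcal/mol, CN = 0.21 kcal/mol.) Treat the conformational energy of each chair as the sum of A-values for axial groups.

C1 and C3 have the same parity, so for the trans isomer the two substituents are one axial and one equatorial in each chair.
Chair I (iodo axial, cyano equatorial): E = 0.44 kcal/mol; chair II (iodo equatorial, cyano axial): E = 0.21 kcal/mol.
ΔG = 0.23 kcal/mol between the two chairs.
K = exp(ΔG/RT) with R = 1.987×10⁻³ kcal mol⁻¹ K⁻¹ and T = 323 K gives K ≈ 1.43.
Fraction in the lower-energy chair = K/(K+1) = 58.9%.

58.9%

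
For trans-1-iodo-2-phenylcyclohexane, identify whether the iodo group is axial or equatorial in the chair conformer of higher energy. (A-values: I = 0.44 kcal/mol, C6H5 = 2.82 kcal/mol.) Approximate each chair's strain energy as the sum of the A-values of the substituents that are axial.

axial

C1 and C2 have opposite parity, so for the trans isomer the two substituents are e,e in one chair and a,a in the other.
Chair I (iodo axial, phenyl axial): E = 3.26 kcal/mol.
Chair II (iodo equatorial, phenyl equatorial): E = 0.00 kcal/mol.
Chair I is the less stable (higher-energy) conformer, and in that chair the iodo group is axial.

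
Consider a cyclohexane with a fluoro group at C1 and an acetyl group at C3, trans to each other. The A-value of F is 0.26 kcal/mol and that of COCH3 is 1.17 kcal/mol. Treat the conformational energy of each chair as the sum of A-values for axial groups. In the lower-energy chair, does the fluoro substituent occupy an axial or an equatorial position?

axial

C1 and C3 have the same parity, so for the trans isomer the two substituents are one axial and one equatorial in each chair.
Chair I (fluoro axial, acetyl equatorial): E = 0.26 kcal/mol.
Chair II (fluoro equatorial, acetyl axial): E = 1.17 kcal/mol.
Chair I is the more stable (lower-energy) conformer, and in that chair the fluoro group is axial.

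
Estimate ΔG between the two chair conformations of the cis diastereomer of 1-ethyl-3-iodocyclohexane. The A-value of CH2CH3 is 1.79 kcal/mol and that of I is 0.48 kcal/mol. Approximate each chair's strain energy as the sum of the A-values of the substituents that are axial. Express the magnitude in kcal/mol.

C1 and C3 have the same parity, so for the cis isomer the two substituents are e,e in one chair and a,a in the other.
Chair I (ethyl axial, iodo axial): E = 2.27 kcal/mol.
Chair II (ethyl equatorial, iodo equatorial): E = 0.00 kcal/mol.
ΔE = 2.27 − 0.00 = 2.27 kcal/mol; chair II is more stable.

2.27 kcal/mol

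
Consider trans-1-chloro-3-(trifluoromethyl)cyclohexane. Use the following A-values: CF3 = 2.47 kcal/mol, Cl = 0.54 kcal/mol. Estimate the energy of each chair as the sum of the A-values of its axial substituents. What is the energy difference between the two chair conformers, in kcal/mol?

C1 and C3 have the same parity, so for the trans isomer the two substituents are one axial and one equatorial in each chair.
Chair I (trifluoromethyl axial, chloro equatorial): E = 2.47 kcal/mol.
Chair II (trifluoromethyl equatorial, chloro axial): E = 0.54 kcal/mol.
ΔE = 2.47 − 0.54 = 1.93 kcal/mol; chair II is more stable.

1.93 kcal/mol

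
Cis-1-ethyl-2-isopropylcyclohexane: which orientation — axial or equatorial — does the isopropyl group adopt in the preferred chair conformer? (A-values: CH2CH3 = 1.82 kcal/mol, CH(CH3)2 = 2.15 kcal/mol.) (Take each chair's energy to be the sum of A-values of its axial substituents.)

equatorial

C1 and C2 have opposite parity, so for the cis isomer the two substituents are one axial and one equatorial in each chair.
Chair I (ethyl axial, isopropyl equatorial): E = 1.82 kcal/mol.
Chair II (ethyl equatorial, isopropyl axial): E = 2.15 kcal/mol.
Chair I is the more stable (lower-energy) conformer, and in that chair the isopropyl group is equatorial.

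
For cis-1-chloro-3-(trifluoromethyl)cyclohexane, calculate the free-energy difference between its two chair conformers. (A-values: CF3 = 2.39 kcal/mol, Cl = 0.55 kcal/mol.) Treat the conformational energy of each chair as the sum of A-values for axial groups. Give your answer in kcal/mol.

2.94 kcal/mol

C1 and C3 have the same parity, so for the cis isomer the two substituents are e,e in one chair and a,a in the other.
Chair I (trifluoromethyl axial, chloro axial): E = 2.94 kcal/mol.
Chair II (trifluoromethyl equatorial, chloro equatorial): E = 0.00 kcal/mol.
ΔE = 2.94 − 0.00 = 2.94 kcal/mol; chair II is more stable.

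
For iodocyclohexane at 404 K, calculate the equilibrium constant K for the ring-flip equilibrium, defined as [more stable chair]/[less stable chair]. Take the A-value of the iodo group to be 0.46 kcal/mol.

K ≈ 1.77

One chair has the iodo group axial (E = 0.46 kcal/mol) and the other has it equatorial (E = 0).
ΔG = 0.46 kcal/mol between the two chairs.
K = exp(ΔG/RT) with R = 1.987×10⁻³ kcal mol⁻¹ K⁻¹ and T = 404 K gives K ≈ 1.77.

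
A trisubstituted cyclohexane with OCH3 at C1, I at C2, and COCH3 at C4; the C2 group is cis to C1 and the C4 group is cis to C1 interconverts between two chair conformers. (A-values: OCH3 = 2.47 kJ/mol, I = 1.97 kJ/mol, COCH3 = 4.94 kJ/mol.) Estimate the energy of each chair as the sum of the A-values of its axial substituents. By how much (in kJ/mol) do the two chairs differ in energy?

Chair I (methoxy axial, iodo equatorial, acetyl equatorial): E = 2.47 kJ/mol.
Chair II (methoxy equatorial, iodo axial, acetyl axial): E = 6.91 kJ/mol.
ΔE = 6.91 − 2.47 = 4.44 kJ/mol; chair I is more stable.

4.44 kJ/mol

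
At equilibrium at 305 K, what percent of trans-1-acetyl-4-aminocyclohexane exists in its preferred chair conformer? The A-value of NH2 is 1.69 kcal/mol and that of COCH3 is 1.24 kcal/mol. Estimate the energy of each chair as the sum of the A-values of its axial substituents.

99.2%

C1 and C4 have opposite parity, so for the trans isomer the two substituents are e,e in one chair and a,a in the other.
Chair I (amino axial, acetyl axial): E = 2.93 kcal/mol; chair II (amino equatorial, acetyl equatorial): E = 0.00 kcal/mol.
ΔG = 2.93 kcal/mol between the two chairs.
K = exp(ΔG/RT) with R = 1.987×10⁻³ kcal mol⁻¹ K⁻¹ and T = 305 K gives K ≈ 126.
Fraction in the lower-energy chair = K/(K+1) = 99.2%.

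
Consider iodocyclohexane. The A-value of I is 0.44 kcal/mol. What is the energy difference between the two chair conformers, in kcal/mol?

0.44 kcal/mol

A monosubstituted cyclohexane has one chair with the iodo group axial (E = A = 0.44 kcal/mol) and one with it equatorial (E = 0).
ΔE = 0.44 − 0 = 0.44 kcal/mol.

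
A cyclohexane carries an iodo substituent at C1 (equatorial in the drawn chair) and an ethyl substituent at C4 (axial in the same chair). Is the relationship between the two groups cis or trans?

cis

C1 and C4 have opposite parity, so their axial bonds point in opposite directions.
With opposite-parity carbons, two substituents on the same face are one axial and one equatorial; opposite faces give both axial or both equatorial.
Here the groups are equatorial/axial → same face → cis.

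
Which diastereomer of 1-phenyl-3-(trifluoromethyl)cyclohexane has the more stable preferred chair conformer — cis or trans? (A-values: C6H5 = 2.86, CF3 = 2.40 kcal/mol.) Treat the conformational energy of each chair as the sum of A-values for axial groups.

At 1,3 positions (parity same): cis → (e,e or a,a); trans → (a,e or e,a).
Best chair for cis: E = 0.00 kcal/mol; best chair for trans: E = 2.40 kcal/mol.
The cis isomer is lower by 2.40 kcal/mol.

cis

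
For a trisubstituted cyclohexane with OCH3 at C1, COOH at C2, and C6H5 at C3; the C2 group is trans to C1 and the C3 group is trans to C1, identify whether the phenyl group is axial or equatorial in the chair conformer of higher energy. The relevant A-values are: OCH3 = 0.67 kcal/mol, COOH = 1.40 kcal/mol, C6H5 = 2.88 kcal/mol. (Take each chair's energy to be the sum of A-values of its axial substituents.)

Chair I (methoxy axial, carboxyl axial, phenyl equatorial): E = 2.07 kcal/mol.
Chair II (methoxy equatorial, carboxyl equatorial, phenyl axial): E = 2.88 kcal/mol.
Chair II is the less stable (higher-energy) conformer, and in that chair the phenyl group is axial.

axial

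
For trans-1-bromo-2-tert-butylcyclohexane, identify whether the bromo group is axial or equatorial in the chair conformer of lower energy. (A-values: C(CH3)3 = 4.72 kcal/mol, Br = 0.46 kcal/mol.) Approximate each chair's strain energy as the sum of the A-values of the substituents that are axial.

C1 and C2 have opposite parity, so for the trans isomer the two substituents are e,e in one chair and a,a in the other.
Chair I (tert-butyl axial, bromo axial): E = 5.18 kcal/mol.
Chair II (tert-butyl equatorial, bromo equatorial): E = 0.00 kcal/mol.
Chair II is the more stable (lower-energy) conformer, and in that chair the bromo group is equatorial.

equatorial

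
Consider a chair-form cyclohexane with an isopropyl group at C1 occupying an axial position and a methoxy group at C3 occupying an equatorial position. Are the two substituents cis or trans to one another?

trans

C1 and C3 have the same parity, so their axial bonds point in the same direction.
With same-parity carbons, two substituents on the same face are both axial or both equatorial; opposite faces give one of each.
Here the groups are axial/equatorial → opposite face → trans.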